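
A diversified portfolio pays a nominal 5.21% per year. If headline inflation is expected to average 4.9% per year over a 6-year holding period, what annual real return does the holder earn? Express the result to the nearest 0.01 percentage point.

0.30%

With constant rates the annual real return is the same each year: (1+5.21%)/(1+4.9%) − 1 = 0.00296.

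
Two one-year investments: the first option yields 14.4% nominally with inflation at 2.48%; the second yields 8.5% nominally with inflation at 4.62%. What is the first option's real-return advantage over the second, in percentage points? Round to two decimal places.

7.92

The first option real return: 1.144/1.0248 − 1 = 11.632%.
The second real return: 1.085/1.0462 − 1 = 3.709%.
Difference: 11.632 − 3.709 = 7.923 pp.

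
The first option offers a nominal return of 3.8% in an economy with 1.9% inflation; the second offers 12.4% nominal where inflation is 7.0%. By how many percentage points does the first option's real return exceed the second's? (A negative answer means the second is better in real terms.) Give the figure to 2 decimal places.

-3.18

The first option real return: 1.038/1.019 − 1 = 1.865%.
The second real return: 1.124/1.070 − 1 = 5.047%.
Difference: 1.865 − 5.047 = -3.182 pp.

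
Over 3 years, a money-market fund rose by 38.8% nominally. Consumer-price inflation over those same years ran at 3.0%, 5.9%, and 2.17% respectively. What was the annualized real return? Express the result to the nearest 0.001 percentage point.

7.591%

Cumulative inflation factor: 1.030 × 1.059 × 1.0217 ≈ 1.11444.
Nominal growth factor: 1.38800. Real growth factor = 1.38800 / 1.11444 ≈ 1.24547.
Annualized: 1.24547^(1/3) − 1 ≈ 0.07591.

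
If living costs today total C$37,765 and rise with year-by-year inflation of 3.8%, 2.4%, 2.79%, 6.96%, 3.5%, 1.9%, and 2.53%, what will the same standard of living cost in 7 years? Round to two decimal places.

C$47,722.65

Cumulative price-level factor: 1.038 × 1.024 × 1.0279 × 1.0696 × 1.035 × 1.019 × 1.0253 ≈ 1.2636740339.
The nominal amount required is C$37,765 scaled up by that factor.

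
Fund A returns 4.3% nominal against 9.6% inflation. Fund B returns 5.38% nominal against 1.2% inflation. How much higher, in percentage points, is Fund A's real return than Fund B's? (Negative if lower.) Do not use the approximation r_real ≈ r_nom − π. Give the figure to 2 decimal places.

Fund A real return: 1.043/1.096 − 1 = -4.836%.
Fund B real return: 1.0538/1.012 − 1 = 4.130%.
Difference: -4.836 − 4.130 = -8.966 pp.

-8.97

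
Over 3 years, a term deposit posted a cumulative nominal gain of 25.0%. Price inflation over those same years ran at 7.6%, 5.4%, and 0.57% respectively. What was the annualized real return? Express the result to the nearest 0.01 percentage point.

3.10%

Cumulative inflation factor: 1.076 × 1.054 × 1.0057 ≈ 1.14057.
Nominal growth factor: 1.25000. Real growth factor = 1.25000 / 1.14057 ≈ 1.09594.
Annualized: 1.09594^(1/3) − 1 ≈ 0.03101.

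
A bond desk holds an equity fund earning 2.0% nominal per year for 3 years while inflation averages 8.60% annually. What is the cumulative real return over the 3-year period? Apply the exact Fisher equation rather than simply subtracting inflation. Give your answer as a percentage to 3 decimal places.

-17.146%

The annual real rate is (1+2.0%)/(1+8.60%) − 1 = -6.0773%.
Compounded over 3 years: (1 + -0.060773)^3 − 1 ≈ -0.17146.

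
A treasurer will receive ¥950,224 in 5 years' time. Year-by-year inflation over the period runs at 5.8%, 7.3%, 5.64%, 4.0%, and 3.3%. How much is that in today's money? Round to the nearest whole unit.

¥737,528

Price-level factor over 5 years: 1.058 × 1.073 × 1.0564 × 1.040 × 1.033 ≈ 1.2883902898.
Purchasing power today: ¥950,224 divided by that factor.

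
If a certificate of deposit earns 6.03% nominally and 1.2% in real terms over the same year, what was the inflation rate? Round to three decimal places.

From (1+r_nom) = (1+r_real)(1+π), we get 1+π = (1 + 6.03%)/(1 + 1.2%) = 1.0603/1.012 ≈ 1.04773.
So π ≈ 4.7727%.

4.773%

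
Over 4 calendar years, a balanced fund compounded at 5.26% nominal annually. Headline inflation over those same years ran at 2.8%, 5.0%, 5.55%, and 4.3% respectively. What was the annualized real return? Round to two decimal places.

0.82%

Cumulative inflation factor: 1.028 × 1.050 × 1.0555 × 1.043 ≈ 1.18830.
Nominal growth factor: 1.22759. Real growth factor = 1.22759 / 1.18830 ≈ 1.03307.
Annualized: 1.03307^(1/4) − 1 ≈ 0.00817.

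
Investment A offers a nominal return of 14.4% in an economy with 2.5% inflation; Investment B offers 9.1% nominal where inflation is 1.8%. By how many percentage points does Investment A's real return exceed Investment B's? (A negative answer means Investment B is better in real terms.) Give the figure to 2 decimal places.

Investment A real return: 1.144/1.025 − 1 = 11.610%.
Investment B real return: 1.091/1.018 − 1 = 7.171%.
Difference: 11.610 − 7.171 = 4.439 pp.

4.44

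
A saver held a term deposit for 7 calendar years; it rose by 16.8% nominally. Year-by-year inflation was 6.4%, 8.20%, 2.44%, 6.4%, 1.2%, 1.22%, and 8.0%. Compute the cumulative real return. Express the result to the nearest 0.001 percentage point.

-15.862%

Cumulative inflation factor: 1.064 × 1.0820 × 1.0244 × 1.064 × 1.012 × 1.0122 × 1.080 ≈ 1.38820.
Nominal growth factor: 1.16800. Real growth factor = 1.16800 / 1.38820 ≈ 0.84138.
Total real return ≈ -15.8620%.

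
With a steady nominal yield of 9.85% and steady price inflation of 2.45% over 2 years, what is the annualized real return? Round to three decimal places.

With constant rates the annual real return is the same each year: (1+9.85%)/(1+2.45%) − 1 = 0.07223.

7.223%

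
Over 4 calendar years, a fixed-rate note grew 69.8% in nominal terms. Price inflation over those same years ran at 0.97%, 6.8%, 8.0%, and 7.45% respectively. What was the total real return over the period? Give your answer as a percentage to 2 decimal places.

Cumulative inflation factor: 1.0097 × 1.068 × 1.080 × 1.0745 ≈ 1.25139.
Nominal growth factor: 1.69800. Real growth factor = 1.69800 / 1.25139 ≈ 1.35689.
Total real return ≈ 35.6888%.

35.69%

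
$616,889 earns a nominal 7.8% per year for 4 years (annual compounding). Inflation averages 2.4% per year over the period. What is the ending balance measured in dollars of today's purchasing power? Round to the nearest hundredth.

$757,673.75

Nominal value at maturity: $616,889 × (1 + 7.8%)^4 ≈ $833,071.10.
Price-level factor over 4 years: (1 + 2.4%)^4 ≈ 1.0995116278.
Dividing the nominal maturity value by the price-level factor gives the value in today's money.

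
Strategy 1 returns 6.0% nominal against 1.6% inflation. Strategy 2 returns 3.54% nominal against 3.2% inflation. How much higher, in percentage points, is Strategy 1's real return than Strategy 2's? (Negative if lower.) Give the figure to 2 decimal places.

Strategy 1 real return: 1.060/1.016 − 1 = 4.331%.
Strategy 2 real return: 1.0354/1.032 − 1 = 0.329%.
Difference: 4.331 − 0.329 = 4.002 pp.

4.00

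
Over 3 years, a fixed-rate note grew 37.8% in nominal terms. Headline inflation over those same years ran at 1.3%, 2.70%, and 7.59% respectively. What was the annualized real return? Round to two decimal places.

7.18%

Cumulative inflation factor: 1.013 × 1.0270 × 1.0759 ≈ 1.11931.
Nominal growth factor: 1.37800. Real growth factor = 1.37800 / 1.11931 ≈ 1.23111.
Annualized: 1.23111^(1/3) − 1 ≈ 0.07176.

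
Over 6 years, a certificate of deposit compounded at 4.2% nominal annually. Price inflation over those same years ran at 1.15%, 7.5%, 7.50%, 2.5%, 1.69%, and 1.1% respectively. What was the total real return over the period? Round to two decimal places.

3.91%

Cumulative inflation factor: 1.0115 × 1.075 × 1.0750 × 1.025 × 1.0169 × 1.011 ≈ 1.23179.
Nominal growth factor: 1.27999. Real growth factor = 1.27999 / 1.23179 ≈ 1.03913.
Total real return ≈ 3.9131%.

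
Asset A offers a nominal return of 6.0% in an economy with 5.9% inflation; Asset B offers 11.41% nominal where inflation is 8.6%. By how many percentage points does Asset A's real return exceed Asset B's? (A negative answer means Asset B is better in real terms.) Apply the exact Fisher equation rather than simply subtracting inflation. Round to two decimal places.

Asset A real return: 1.060/1.059 − 1 = 0.094%.
Asset B real return: 1.1141/1.086 − 1 = 2.587%.
Difference: 0.094 − 2.587 = -2.493 pp.

-2.49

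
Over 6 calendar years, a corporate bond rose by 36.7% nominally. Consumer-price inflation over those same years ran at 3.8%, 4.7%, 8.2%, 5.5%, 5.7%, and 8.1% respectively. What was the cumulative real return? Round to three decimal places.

-3.563%

Cumulative inflation factor: 1.038 × 1.047 × 1.082 × 1.055 × 1.057 × 1.081 ≈ 1.41750.
Nominal growth factor: 1.36700. Real growth factor = 1.36700 / 1.41750 ≈ 0.96437.
Total real return ≈ -3.5629%.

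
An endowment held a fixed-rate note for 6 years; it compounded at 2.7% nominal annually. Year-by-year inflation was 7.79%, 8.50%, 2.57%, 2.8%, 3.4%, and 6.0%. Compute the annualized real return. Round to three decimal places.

-2.330%

Cumulative inflation factor: 1.0779 × 1.0850 × 1.0257 × 1.028 × 1.034 × 1.060 ≈ 1.35160.
Nominal growth factor: 1.17334. Real growth factor = 1.17334 / 1.35160 ≈ 0.86811.
Annualized: 0.86811^(1/6) − 1 ≈ -0.02330.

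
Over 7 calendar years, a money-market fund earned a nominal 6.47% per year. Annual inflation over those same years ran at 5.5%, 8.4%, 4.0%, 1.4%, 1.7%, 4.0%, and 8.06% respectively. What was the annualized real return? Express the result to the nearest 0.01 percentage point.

1.70%

Cumulative inflation factor: 1.055 × 1.084 × 1.040 × 1.014 × 1.017 × 1.040 × 1.0806 ≈ 1.37839.
Nominal growth factor: 1.55092. Real growth factor = 1.55092 / 1.37839 ≈ 1.12517.
Annualized: 1.12517^(1/7) − 1 ≈ 0.01699.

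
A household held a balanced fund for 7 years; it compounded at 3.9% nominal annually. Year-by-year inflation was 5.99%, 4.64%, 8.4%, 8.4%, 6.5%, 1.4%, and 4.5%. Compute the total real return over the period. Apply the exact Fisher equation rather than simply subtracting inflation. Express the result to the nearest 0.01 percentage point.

Cumulative inflation factor: 1.0599 × 1.0464 × 1.084 × 1.084 × 1.065 × 1.014 × 1.045 ≈ 1.47070.
Nominal growth factor: 1.30710. Real growth factor = 1.30710 / 1.47070 ≈ 0.88876.
Total real return ≈ -11.1241%.

-11.12%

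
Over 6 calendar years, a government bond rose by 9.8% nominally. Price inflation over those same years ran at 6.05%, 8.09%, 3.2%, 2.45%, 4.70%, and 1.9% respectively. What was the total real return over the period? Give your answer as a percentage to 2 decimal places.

Cumulative inflation factor: 1.0605 × 1.0809 × 1.032 × 1.0245 × 1.0470 × 1.019 ≈ 1.29303.
Nominal growth factor: 1.09800. Real growth factor = 1.09800 / 1.29303 ≈ 0.84917.
Total real return ≈ -15.0832%.

-15.08%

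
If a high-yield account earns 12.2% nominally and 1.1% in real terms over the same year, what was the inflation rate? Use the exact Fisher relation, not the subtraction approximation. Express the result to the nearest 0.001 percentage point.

From (1+r_nom) = (1+r_real)(1+π), we get 1+π = (1 + 12.2%)/(1 + 1.1%) = 1.122/1.011 ≈ 1.10979.
So π ≈ 10.9792%.

10.979%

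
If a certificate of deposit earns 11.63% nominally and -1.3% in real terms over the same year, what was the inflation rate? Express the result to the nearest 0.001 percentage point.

From (1+r_nom) = (1+r_real)(1+π), we get 1+π = (1 + 11.63%)/(1 − 1.3%) = 1.1163/0.987 ≈ 1.13100.
So π ≈ 13.1003%.

13.100%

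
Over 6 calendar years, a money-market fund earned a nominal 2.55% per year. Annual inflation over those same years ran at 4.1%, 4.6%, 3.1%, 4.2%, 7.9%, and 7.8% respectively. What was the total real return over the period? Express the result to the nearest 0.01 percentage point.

Cumulative inflation factor: 1.041 × 1.046 × 1.031 × 1.042 × 1.079 × 1.078 ≈ 1.36066.
Nominal growth factor: 1.16309. Real growth factor = 1.16309 / 1.36066 ≈ 0.85480.
Total real return ≈ -14.5199%.

-14.52%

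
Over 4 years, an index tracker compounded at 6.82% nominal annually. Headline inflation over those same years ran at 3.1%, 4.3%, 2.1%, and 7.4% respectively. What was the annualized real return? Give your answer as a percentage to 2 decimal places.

2.51%

Cumulative inflation factor: 1.031 × 1.043 × 1.021 × 1.074 ≈ 1.17916.
Nominal growth factor: 1.30200. Real growth factor = 1.30200 / 1.17916 ≈ 1.10417.
Annualized: 1.10417^(1/4) − 1 ≈ 0.02508.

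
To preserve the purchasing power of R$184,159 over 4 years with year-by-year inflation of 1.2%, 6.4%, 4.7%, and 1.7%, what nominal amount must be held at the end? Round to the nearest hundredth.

R$211,145.93

Cumulative price-level factor: 1.012 × 1.064 × 1.047 × 1.017 ≈ 1.1465414896.
The nominal amount required is R$184,159 scaled up by that factor.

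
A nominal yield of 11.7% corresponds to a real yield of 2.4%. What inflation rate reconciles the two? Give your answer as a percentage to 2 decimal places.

From (1+r_nom) = (1+r_real)(1+π), we get 1+π = (1 + 11.7%)/(1 + 2.4%) = 1.117/1.024 ≈ 1.09082.
So π ≈ 9.0820%.

9.08%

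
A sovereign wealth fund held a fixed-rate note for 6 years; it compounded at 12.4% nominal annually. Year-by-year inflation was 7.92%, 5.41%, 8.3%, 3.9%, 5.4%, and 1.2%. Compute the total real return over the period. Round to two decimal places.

Cumulative inflation factor: 1.0792 × 1.0541 × 1.083 × 1.039 × 1.054 × 1.012 ≈ 1.36537.
Nominal growth factor: 2.01650. Real growth factor = 2.01650 / 1.36537 ≈ 1.47689.
Total real return ≈ 47.6893%.

47.69%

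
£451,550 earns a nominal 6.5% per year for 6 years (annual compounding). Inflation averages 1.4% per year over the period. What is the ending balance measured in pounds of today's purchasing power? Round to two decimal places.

£606,143.93

Nominal value at maturity: £451,550 × (1 + 6.5%)^6 ≈ £658,875.70.
Price-level factor over 6 years: (1 + 1.4%)^6 ≈ 1.0869954595.
Dividing the nominal maturity value by the price-level factor gives the value in today's money.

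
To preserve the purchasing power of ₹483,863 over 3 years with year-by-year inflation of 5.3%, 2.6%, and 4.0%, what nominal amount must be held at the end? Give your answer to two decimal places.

₹543,665.14

Cumulative price-level factor: 1.053 × 1.026 × 1.040 = 1.12359312.
Multiplying ₹483,863 by the price-level factor gives the future nominal sum.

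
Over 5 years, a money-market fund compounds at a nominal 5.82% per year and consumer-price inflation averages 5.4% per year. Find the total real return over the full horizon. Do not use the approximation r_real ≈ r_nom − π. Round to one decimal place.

The annual real rate is (1+5.82%)/(1+5.4%) − 1 = 0.3985%.
Compounded over 5 years: (1 + 0.003985)^5 − 1 ≈ 0.02008.

2.0%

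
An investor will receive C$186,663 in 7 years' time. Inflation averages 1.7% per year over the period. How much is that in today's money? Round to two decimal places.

Price-level factor over 7 years: (1 + 1.7%)^7 ≈ 1.1252439082.
Purchasing power today: C$186,663 divided by that factor.

C$165,886.70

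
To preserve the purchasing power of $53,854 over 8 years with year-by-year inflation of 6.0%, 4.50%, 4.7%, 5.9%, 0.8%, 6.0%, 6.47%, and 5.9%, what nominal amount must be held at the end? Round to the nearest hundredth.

$79,684.23

Cumulative price-level factor: 1.060 × 1.0450 × 1.047 × 1.059 × 1.008 × 1.060 × 1.0647 × 1.059 ≈ 1.4796343638.
Multiplying $53,854 by the price-level factor gives the future nominal sum.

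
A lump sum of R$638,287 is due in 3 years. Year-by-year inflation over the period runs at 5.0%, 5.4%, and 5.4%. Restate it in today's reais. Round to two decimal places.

Price-level factor over 3 years: 1.050 × 1.054 × 1.054 = 1.1664618.
Purchasing power today: R$638,287 divided by that factor.

R$547,199.23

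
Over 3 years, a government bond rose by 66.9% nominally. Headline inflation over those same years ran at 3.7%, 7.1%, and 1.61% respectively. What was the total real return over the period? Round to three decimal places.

47.894%

Cumulative inflation factor: 1.037 × 1.071 × 1.0161 ≈ 1.12851.
Nominal growth factor: 1.66900. Real growth factor = 1.66900 / 1.12851 ≈ 1.47894.
Total real return ≈ 47.8944%.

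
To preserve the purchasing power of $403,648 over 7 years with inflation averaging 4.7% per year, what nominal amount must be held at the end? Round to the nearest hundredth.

Cumulative price-level factor: (1+4.7%)^7 ≈ 1.3791984860.
Multiplying $403,648 by the price-level factor gives the future nominal sum.

$556,710.71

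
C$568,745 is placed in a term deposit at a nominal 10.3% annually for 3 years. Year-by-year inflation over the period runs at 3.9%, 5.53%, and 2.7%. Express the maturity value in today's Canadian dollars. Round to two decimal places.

Nominal value at maturity: C$568,745 × (1 + 10.3%)^3 ≈ C$763,210.14.
Price-level factor over 3 years: 1.039 × 1.0553 × 1.027 = 1.1260610309.
The maturity value deflated by that factor is the answer in today's purchasing power.

C$677,769.78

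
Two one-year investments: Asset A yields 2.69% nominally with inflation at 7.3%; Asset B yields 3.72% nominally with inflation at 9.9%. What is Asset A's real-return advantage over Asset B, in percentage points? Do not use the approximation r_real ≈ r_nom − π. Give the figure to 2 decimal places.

Asset A real return: 1.0269/1.073 − 1 = -4.296%.
Asset B real return: 1.0372/1.099 − 1 = -5.623%.
Difference: -4.296 − (-5.623) = 1.327 pp.

1.33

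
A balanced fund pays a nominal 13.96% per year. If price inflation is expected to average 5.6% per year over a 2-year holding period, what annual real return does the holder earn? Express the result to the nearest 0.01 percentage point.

7.92%

With constant rates the annual real return is the same each year: (1+13.96%)/(1+5.6%) − 1 = 0.07917.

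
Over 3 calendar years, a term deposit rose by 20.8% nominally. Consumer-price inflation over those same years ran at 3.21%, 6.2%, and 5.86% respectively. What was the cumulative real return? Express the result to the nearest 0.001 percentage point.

Cumulative inflation factor: 1.0321 × 1.062 × 1.0586 ≈ 1.16032.
Nominal growth factor: 1.20800. Real growth factor = 1.20800 / 1.16032 ≈ 1.04109.
Total real return ≈ 4.1091%.

4.109%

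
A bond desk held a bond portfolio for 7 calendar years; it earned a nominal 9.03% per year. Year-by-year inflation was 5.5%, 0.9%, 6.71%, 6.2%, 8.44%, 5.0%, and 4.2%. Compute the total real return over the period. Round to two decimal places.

27.97%

Cumulative inflation factor: 1.055 × 1.009 × 1.0671 × 1.062 × 1.0844 × 1.050 × 1.042 ≈ 1.43126.
Nominal growth factor: 1.83156. Real growth factor = 1.83156 / 1.43126 ≈ 1.27968.
Total real return ≈ 27.9683%.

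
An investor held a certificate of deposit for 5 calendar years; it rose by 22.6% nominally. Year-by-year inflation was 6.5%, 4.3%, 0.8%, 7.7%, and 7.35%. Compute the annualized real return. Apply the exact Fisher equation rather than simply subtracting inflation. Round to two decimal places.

Cumulative inflation factor: 1.065 × 1.043 × 1.008 × 1.077 × 1.0735 ≈ 1.29453.
Nominal growth factor: 1.22600. Real growth factor = 1.22600 / 1.29453 ≈ 0.94706.
Annualized: 0.94706^(1/5) − 1 ≈ -0.01082.

-1.08%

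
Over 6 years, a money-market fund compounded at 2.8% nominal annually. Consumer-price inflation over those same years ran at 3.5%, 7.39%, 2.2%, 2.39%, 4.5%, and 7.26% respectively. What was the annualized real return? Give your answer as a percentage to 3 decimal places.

-1.644%

Cumulative inflation factor: 1.035 × 1.0739 × 1.022 × 1.0239 × 1.045 × 1.0726 ≈ 1.30367.
Nominal growth factor: 1.18021. Real growth factor = 1.18021 / 1.30367 ≈ 0.90530.
Annualized: 0.90530^(1/6) − 1 ≈ -0.01644.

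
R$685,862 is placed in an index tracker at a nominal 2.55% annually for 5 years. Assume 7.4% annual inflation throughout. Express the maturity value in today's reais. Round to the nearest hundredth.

Nominal value at maturity: R$685,862 × (1 + 2.55%)^5 ≈ R$777,884.41.
Price-level factor over 5 years: (1 + 7.4%)^5 ≈ 1.4289643919.
The maturity value deflated by that factor is the answer in today's purchasing power.

R$544,369.34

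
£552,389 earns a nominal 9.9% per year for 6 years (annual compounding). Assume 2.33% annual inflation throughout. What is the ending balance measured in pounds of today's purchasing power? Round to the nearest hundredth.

Nominal value at maturity: £552,389 × (1 + 9.9%)^6 ≈ £973,265.16.
Price-level factor over 6 years: (1 + 2.33%)^6 ≈ 1.1482007990.
The maturity value deflated by that factor is the answer in today's purchasing power.

£847,643.69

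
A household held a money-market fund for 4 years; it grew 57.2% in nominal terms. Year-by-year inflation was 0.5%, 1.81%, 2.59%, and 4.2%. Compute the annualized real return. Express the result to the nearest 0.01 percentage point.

9.49%

Cumulative inflation factor: 1.005 × 1.0181 × 1.0259 × 1.042 ≈ 1.09378.
Nominal growth factor: 1.57200. Real growth factor = 1.57200 / 1.09378 ≈ 1.43722.
Annualized: 1.43722^(1/4) − 1 ≈ 0.09492.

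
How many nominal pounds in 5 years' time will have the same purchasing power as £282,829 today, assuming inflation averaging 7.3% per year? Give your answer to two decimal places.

£402,274.54

Cumulative price-level factor: (1+7.3%)^5 ≈ 1.4223242343.
Multiplying £282,829 by the price-level factor gives the future nominal sum.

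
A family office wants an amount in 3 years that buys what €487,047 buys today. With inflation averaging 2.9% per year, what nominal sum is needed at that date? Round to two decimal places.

Cumulative price-level factor: (1+2.9%)^3 = 1.089547389.
The nominal amount required is €487,047 scaled up by that factor.

€530,660.79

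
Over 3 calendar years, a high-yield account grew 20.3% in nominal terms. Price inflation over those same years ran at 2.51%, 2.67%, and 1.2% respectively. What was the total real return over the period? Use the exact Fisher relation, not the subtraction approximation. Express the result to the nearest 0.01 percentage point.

12.95%

Cumulative inflation factor: 1.0251 × 1.0267 × 1.012 ≈ 1.06510.
Nominal growth factor: 1.20300. Real growth factor = 1.20300 / 1.06510 ≈ 1.12947.
Total real return ≈ 12.9472%.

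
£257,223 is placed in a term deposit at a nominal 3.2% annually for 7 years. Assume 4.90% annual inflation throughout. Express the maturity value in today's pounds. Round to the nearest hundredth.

£229,424.22

Nominal value at maturity: £257,223 × (1 + 3.2%)^7 ≈ £320,676.90.
Price-level factor over 7 years: (1 + 4.90%)^7 ≈ 1.3977465126.
Dividing the nominal maturity value by the price-level factor gives the value in today's money.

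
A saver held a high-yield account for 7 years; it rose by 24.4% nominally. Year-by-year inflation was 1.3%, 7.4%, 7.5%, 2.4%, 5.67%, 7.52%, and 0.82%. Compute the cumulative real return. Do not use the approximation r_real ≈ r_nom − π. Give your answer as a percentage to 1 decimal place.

Cumulative inflation factor: 1.013 × 1.074 × 1.075 × 1.024 × 1.0567 × 1.0752 × 1.0082 ≈ 1.37186.
Nominal growth factor: 1.24400. Real growth factor = 1.24400 / 1.37186 ≈ 0.90680.
Total real return ≈ -9.3202%.

-9.3%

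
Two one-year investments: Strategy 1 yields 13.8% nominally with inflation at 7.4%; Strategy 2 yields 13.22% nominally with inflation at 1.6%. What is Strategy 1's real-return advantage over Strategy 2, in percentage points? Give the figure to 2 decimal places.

-5.48

Strategy 1 real return: 1.138/1.074 − 1 = 5.959%.
Strategy 2 real return: 1.1322/1.016 − 1 = 11.437%.
Difference: 5.959 − 11.437 = -5.478 pp.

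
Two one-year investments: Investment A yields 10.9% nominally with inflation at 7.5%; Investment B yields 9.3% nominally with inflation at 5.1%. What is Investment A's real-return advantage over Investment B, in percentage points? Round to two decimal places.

-0.83

Investment A real return: 1.109/1.075 − 1 = 3.163%.
Investment B real return: 1.093/1.051 − 1 = 3.996%.
Difference: 3.163 − 3.996 = -0.833 pp.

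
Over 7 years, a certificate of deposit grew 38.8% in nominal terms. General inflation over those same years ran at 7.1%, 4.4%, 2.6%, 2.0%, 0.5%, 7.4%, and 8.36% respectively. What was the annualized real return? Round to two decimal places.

Cumulative inflation factor: 1.071 × 1.044 × 1.026 × 1.020 × 1.005 × 1.074 × 1.0836 ≈ 1.36860.
Nominal growth factor: 1.38800. Real growth factor = 1.38800 / 1.36860 ≈ 1.01417.
Annualized: 1.01417^(1/7) − 1 ≈ 0.00201.

0.20%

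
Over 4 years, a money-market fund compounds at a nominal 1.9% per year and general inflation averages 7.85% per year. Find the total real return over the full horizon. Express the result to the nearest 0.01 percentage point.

-20.31%

The annual real rate is (1+1.9%)/(1+7.85%) − 1 = -5.5169%.
Compounded over 4 years: (1 + -0.055169)^4 − 1 ≈ -0.20308.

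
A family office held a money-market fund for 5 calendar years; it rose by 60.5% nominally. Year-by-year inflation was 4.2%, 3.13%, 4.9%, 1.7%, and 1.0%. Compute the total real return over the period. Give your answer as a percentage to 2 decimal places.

Cumulative inflation factor: 1.042 × 1.0313 × 1.049 × 1.017 × 1.010 ≈ 1.15790.
Nominal growth factor: 1.60500. Real growth factor = 1.60500 / 1.15790 ≈ 1.38613.
Total real return ≈ 38.6132%.

38.61%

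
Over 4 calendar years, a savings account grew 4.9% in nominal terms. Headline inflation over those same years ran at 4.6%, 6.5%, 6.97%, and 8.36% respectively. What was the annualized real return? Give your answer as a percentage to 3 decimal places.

-5.062%

Cumulative inflation factor: 1.046 × 1.065 × 1.0697 × 1.0836 ≈ 1.29126.
Nominal growth factor: 1.04900. Real growth factor = 1.04900 / 1.29126 ≈ 0.81239.
Annualized: 0.81239^(1/4) − 1 ≈ -0.05062.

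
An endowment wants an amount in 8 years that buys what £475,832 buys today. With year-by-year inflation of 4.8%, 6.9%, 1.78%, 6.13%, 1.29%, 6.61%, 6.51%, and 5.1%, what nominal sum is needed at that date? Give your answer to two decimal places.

Cumulative price-level factor: 1.048 × 1.069 × 1.0178 × 1.0613 × 1.0129 × 1.0661 × 1.0651 × 1.051 ≈ 1.4628413022.
Multiplying £475,832 by the price-level factor gives the future nominal sum.

£696,066.70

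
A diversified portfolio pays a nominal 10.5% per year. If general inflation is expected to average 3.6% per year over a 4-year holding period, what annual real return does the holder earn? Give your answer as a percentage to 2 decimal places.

With constant rates the annual real return is the same each year: (1+10.5%)/(1+3.6%) − 1 = 0.06660.

6.66%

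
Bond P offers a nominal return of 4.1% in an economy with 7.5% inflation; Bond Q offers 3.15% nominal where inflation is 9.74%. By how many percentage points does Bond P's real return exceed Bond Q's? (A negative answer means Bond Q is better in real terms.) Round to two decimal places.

2.84

Bond P real return: 1.041/1.075 − 1 = -3.163%.
Bond Q real return: 1.0315/1.0974 − 1 = -6.005%.
Difference: -3.163 − (-6.005) = 2.842 pp.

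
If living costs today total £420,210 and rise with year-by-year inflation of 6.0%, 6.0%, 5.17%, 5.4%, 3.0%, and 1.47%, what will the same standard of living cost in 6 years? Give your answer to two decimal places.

Cumulative price-level factor: 1.060 × 1.060 × 1.0517 × 1.054 × 1.030 × 1.0147 ≈ 1.3017245646.
The nominal amount required is £420,210 scaled up by that factor.

£546,997.68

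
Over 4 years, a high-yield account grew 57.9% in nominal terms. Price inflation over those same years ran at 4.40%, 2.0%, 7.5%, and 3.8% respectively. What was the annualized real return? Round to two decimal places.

7.37%

Cumulative inflation factor: 1.0440 × 1.020 × 1.075 × 1.038 ≈ 1.18825.
Nominal growth factor: 1.57900. Real growth factor = 1.57900 / 1.18825 ≈ 1.32885.
Annualized: 1.32885^(1/4) − 1 ≈ 0.07367.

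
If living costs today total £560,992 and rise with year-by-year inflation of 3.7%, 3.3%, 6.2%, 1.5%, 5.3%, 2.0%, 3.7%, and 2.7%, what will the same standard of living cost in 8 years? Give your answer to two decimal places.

Cumulative price-level factor: 1.037 × 1.033 × 1.062 × 1.015 × 1.053 × 1.020 × 1.037 × 1.027 ≈ 1.3208313848.
Multiplying £560,992 by the price-level factor gives the future nominal sum.

£740,975.84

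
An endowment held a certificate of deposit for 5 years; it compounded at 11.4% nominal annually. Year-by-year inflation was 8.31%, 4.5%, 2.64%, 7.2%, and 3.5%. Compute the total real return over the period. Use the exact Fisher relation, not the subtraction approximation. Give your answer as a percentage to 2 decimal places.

33.10%

Cumulative inflation factor: 1.0831 × 1.045 × 1.0264 × 1.072 × 1.035 ≈ 1.28895.
Nominal growth factor: 1.71564. Real growth factor = 1.71564 / 1.28895 ≈ 1.33103.
Total real return ≈ 33.1035%.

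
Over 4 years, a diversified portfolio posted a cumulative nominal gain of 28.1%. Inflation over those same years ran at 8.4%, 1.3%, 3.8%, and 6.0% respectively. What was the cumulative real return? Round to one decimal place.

Cumulative inflation factor: 1.084 × 1.013 × 1.038 × 1.060 ≈ 1.20821.
Nominal growth factor: 1.28100. Real growth factor = 1.28100 / 1.20821 ≈ 1.06025.
Total real return ≈ 6.0247%.

6.0%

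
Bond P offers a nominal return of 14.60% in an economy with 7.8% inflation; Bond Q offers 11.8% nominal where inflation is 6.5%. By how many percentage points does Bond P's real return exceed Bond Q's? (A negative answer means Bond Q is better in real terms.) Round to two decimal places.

Bond P real return: 1.1460/1.078 − 1 = 6.308%.
Bond Q real return: 1.118/1.065 − 1 = 4.977%.
Difference: 6.308 − 4.977 = 1.331 pp.

1.33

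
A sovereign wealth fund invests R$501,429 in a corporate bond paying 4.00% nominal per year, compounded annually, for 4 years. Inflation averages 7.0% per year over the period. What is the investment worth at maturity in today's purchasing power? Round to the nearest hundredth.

Nominal value at maturity: R$501,429 × (1 + 4.00%)^4 ≈ R$586,601.01.
Price-level factor over 4 years: (1 + 7.0%)^4 = 1.31079601.
Dividing the nominal maturity value by the price-level factor gives the value in today's money.

R$447,515.10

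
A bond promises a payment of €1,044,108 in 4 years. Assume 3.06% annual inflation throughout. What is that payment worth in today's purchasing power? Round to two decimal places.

Price-level factor over 4 years: (1 + 3.06%)^4 ≈ 1.1281336472.
Purchasing power today: €1,044,108 divided by that factor.

€925,518.00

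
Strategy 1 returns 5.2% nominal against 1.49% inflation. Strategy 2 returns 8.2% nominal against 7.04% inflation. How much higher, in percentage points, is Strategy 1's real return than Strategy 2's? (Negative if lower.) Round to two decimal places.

Strategy 1 real return: 1.052/1.0149 − 1 = 3.656%.
Strategy 2 real return: 1.082/1.0704 − 1 = 1.084%.
Difference: 3.656 − 1.084 = 2.572 pp.

2.57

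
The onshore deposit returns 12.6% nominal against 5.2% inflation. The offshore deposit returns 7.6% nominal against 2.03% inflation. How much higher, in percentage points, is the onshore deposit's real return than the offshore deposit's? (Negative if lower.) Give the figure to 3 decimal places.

The onshore deposit real return: 1.126/1.052 − 1 = 7.0342%.
The offshore deposit real return: 1.076/1.0203 − 1 = 5.4592%.
Difference: 7.0342 − 5.4592 = 1.5750 pp.

1.575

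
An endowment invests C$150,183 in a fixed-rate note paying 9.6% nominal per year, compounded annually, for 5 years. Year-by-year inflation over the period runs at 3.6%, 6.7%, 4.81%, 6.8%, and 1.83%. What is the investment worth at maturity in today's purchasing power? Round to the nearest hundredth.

C$188,494.92

Nominal value at maturity: C$150,183 × (1 + 9.6%)^5 ≈ C$237,505.43.
Price-level factor over 5 years: 1.036 × 1.067 × 1.0481 × 1.068 × 1.0183 ≈ 1.2600097110.
Dividing the nominal maturity value by the price-level factor gives the value in today's money.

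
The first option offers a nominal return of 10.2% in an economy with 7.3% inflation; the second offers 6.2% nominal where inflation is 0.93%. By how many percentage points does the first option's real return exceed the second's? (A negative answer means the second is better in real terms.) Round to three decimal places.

-2.519

The first option real return: 1.102/1.073 − 1 = 2.7027%.
The second real return: 1.062/1.0093 − 1 = 5.2214%.
Difference: 2.7027 − 5.2214 = -2.5187 pp.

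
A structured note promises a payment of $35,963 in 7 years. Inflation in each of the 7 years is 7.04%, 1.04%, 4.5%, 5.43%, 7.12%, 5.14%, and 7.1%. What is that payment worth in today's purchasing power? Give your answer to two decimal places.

$25,021.19

Price-level factor over 7 years: 1.0704 × 1.0104 × 1.045 × 1.0543 × 1.0712 × 1.0514 × 1.071 ≈ 1.4373017106.
Purchasing power today: $35,963 divided by that factor.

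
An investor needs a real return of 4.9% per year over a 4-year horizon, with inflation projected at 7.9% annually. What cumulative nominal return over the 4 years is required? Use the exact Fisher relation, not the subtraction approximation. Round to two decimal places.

Required annual nominal rate: (1+4.9%)(1+7.9%) − 1 = 13.1871%.
Cumulative over 4 years: (1 + 0.131871)^4 − 1 ≈ 0.64130.

64.13%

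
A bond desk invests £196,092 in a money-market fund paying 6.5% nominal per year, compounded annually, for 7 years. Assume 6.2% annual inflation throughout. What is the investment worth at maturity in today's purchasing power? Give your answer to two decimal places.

Nominal value at maturity: £196,092 × (1 + 6.5%)^7 ≈ £304,724.33.
Price-level factor over 7 years: (1 + 6.2%)^7 ≈ 1.5236022917.
The maturity value deflated by that factor is the answer in today's purchasing power.

£200,002.54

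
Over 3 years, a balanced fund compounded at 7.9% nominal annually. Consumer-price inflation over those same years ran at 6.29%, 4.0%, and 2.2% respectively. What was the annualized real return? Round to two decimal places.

3.60%

Cumulative inflation factor: 1.0629 × 1.040 × 1.022 ≈ 1.12974.
Nominal growth factor: 1.25622. Real growth factor = 1.25622 / 1.12974 ≈ 1.11196.
Annualized: 1.11196^(1/3) − 1 ≈ 0.03601.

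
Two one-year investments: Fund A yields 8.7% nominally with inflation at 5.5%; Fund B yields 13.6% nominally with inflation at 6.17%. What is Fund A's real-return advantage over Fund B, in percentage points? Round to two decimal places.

-3.97

Fund A real return: 1.087/1.055 − 1 = 3.033%.
Fund B real return: 1.136/1.0617 − 1 = 6.998%.
Difference: 3.033 − 6.998 = -3.965 pp.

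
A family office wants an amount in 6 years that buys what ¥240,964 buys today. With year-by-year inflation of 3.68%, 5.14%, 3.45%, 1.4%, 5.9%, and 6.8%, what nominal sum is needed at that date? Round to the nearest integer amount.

Cumulative price-level factor: 1.0368 × 1.0514 × 1.0345 × 1.014 × 1.059 × 1.068 ≈ 1.2932980537.
The nominal amount required is ¥240,964 scaled up by that factor.

¥311,638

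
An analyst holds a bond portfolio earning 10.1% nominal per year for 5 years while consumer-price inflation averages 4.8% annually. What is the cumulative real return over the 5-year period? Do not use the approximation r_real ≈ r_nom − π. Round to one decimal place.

28.0%

The annual real rate is (1+10.1%)/(1+4.8%) − 1 = 5.0573%.
Compounded over 5 years: (1 + 0.050573)^5 − 1 ≈ 0.27976.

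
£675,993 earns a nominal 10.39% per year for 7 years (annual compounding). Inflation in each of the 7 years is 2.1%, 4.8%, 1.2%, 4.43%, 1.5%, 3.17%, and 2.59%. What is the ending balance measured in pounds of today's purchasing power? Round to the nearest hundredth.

£1,111,560.27

Nominal value at maturity: £675,993 × (1 + 10.39%)^7 ≈ £1,350,362.39.
Price-level factor over 7 years: 1.021 × 1.048 × 1.012 × 1.0443 × 1.015 × 1.0317 × 1.0259 ≈ 1.2148350621.
The maturity value deflated by that factor is the answer in today's purchasing power.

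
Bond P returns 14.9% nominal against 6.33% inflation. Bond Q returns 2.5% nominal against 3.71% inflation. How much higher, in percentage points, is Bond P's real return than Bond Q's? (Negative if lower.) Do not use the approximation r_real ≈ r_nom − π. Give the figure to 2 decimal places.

Bond P real return: 1.149/1.0633 − 1 = 8.060%.
Bond Q real return: 1.025/1.0371 − 1 = -1.167%.
Difference: 8.060 − (-1.167) = 9.227 pp.

9.23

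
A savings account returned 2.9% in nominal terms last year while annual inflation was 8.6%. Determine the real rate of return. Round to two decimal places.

Real return via the Fisher equation: (1 + 2.9%)/(1 + 8.6%) − 1 = 1.029/1.086 − 1 ≈ -0.05249.

-5.25%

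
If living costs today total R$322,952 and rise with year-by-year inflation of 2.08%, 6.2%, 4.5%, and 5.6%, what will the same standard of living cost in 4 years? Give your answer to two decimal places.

Cumulative price-level factor: 1.0208 × 1.062 × 1.045 × 1.056 ≈ 1.1963145554.
The nominal amount required is R$322,952 scaled up by that factor.

R$386,352.18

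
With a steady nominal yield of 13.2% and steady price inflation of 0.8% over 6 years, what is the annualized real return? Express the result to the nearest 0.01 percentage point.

With constant rates the annual real return is the same each year: (1+13.2%)/(1+0.8%) − 1 = 0.12302.

12.30%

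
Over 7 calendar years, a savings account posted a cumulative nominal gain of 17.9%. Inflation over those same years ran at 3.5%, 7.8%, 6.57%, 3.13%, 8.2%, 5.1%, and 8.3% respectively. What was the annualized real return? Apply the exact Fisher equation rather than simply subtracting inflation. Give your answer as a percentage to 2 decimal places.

-3.48%

Cumulative inflation factor: 1.035 × 1.078 × 1.0657 × 1.0313 × 1.082 × 1.051 × 1.083 ≈ 1.51021.
Nominal growth factor: 1.17900. Real growth factor = 1.17900 / 1.51021 ≈ 0.78069.
Annualized: 0.78069^(1/7) − 1 ≈ -0.03475.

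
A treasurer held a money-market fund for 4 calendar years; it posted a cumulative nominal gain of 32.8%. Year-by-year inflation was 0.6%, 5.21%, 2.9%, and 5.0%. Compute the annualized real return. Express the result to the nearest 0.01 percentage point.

3.81%

Cumulative inflation factor: 1.006 × 1.0521 × 1.029 × 1.050 ≈ 1.14356.
Nominal growth factor: 1.32800. Real growth factor = 1.32800 / 1.14356 ≈ 1.16128.
Annualized: 1.16128^(1/4) − 1 ≈ 0.03809.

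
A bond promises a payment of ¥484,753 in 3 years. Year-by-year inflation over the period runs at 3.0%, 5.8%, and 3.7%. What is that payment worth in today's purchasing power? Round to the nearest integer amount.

Price-level factor over 3 years: 1.030 × 1.058 × 1.037 = 1.13006038.
Purchasing power today: ¥484,753 divided by that factor.

¥428,962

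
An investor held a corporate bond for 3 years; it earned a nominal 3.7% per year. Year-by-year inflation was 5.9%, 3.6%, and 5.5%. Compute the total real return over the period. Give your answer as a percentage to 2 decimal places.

-3.66%

Cumulative inflation factor: 1.059 × 1.036 × 1.055 ≈ 1.15747.
Nominal growth factor: 1.11516. Real growth factor = 1.11516 / 1.15747 ≈ 0.96345.
Total real return ≈ -3.6552%.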